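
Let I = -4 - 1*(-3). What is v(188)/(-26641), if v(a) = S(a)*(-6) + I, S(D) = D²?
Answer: 212065/26641 ≈ 7.9601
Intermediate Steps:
I = -1 (I = -4 + 3 = -1)
v(a) = -1 - 6*a² (v(a) = a²*(-6) - 1 = -6*a² - 1 = -1 - 6*a²)
v(188)/(-26641) = (-1 - 6*188²)/(-26641) = (-1 - 6*35344)*(-1/26641) = (-1 - 212064)*(-1/26641) = -212065*(-1/26641) = 212065/26641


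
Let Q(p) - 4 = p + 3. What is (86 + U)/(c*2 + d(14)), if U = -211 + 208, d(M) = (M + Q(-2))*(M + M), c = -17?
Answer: 1/6 ≈ 0.16667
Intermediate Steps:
Q(p) = 7 + p (Q(p) = 4 + (p + 3) = 4 + (3 + p) = 7 + p)
d(M) = 2*M*(5 + M) (d(M) = (M + (7 - 2))*(M + M) = (M + 5)*(2*M) = (5 + M)*(2*M) = 2*M*(5 + M))
U = -3
(86 + U)/(c*2 + d(14)) = (86 - 3)/(-17*2 + 2*14*(5 + 14)) = 83/(-34 + 2*14*19) = 83/(-34 + 532) = 83/498 = 83*(1/498) = 1/6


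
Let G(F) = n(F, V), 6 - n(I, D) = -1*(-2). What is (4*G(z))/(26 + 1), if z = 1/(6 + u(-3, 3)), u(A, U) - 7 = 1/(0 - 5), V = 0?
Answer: 16/27 ≈ 0.59259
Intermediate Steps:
u(A, U) = 34/5 (u(A, U) = 7 + 1/(0 - 5) = 7 + 1/(-5) = 7 - ⅕ = 34/5)
n(I, D) = 4 (n(I, D) = 6 - (-1)*(-2) = 6 - 1*2 = 6 - 2 = 4)
z = 5/64 (z = 1/(6 + 34/5) = 1/(64/5) = 5/64 ≈ 0.078125)
G(F) = 4
(4*G(z))/(26 + 1) = (4*4)/(26 + 1) = 16/27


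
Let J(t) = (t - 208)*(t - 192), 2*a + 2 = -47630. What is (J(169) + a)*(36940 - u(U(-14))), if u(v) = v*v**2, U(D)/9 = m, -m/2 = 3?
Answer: -4455545276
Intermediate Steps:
m = -6 (m = -2*3 = -6)
a = -23816 (a = -1 + (1/2)*(-47630) = -1 - 23815 = -23816)
J(t) = (-208 + t)*(-192 + t)
U(D) = -54 (U(D) = 9*(-6) = -54)
u(v) = v**3
(J(169) + a)*(36940 - u(U(-14))) = ((39936 + 169**2 - 400*169) - 23816)*(36940 - 1*(-54)**3) = ((39936 + 28561 - 67600) - 23816)*(36940 - 1*(-157464)) = (897 - 23816)*(36940 + 157464) = -22919*194404 = -4455545276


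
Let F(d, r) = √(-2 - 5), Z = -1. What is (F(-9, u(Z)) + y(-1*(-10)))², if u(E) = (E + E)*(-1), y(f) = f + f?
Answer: (20 + I*√7)² ≈ 393.0 + 105.83*I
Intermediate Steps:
y(f) = 2*f
u(E) = -2*E (u(E) = (2*E)*(-1) = -2*E)
F(d, r) = I*√7 (F(d, r) = √(-7) = I*√7)
(F(-9, u(Z)) + y(-1*(-10)))² = (I*√7 + 2*(-1*(-10)))² = (I*√7 + 2*10)² = (I*√7 + 20)² = (20 + I*√7)²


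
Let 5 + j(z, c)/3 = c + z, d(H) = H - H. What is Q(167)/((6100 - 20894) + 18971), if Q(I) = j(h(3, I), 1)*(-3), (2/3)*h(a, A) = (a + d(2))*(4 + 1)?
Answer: -333/8354 ≈ -0.039861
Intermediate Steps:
d(H) = 0
h(a, A) = 15*a/2 (h(a, A) = 3*((a + 0)*(4 + 1))/2 = 3*(a*5)/2 = 3*(5*a)/2 = 15*a/2)
j(z, c) = -15 + 3*c + 3*z (j(z, c) = -15 + 3*(c + z) = -15 + (3*c + 3*z) = -15 + 3*c + 3*z)
Q(I) = -333/2 (Q(I) = (-15 + 3*1 + 3*((15/2)*3))*(-3) = (-15 + 3 + 3*(45/2))*(-3) = (-15 + 3 + 135/2)*(-3) = (111/2)*(-3) = -333/2)
Q(167)/((6100 - 20894) + 18971) = -333/(2*((6100 - 20894) + 18971)) = -333/(2*(-14794 + 18971)) = -333/2/4177 = -333/2*1/4177 = -333/8354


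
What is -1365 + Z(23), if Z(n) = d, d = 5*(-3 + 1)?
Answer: -1375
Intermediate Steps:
d = -10 (d = 5*(-2) = -10)
Z(n) = -10
-1365 + Z(23) = -1365 - 10 = -1375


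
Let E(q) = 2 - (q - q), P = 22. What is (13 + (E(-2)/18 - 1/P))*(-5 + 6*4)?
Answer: 49153/198 ≈ 248.25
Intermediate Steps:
E(q) = 2 (E(q) = 2 - 1*0 = 2 + 0 = 2)
(13 + (E(-2)/18 - 1/P))*(-5 + 6*4) = (13 + (2/18 - 1/22))*(-5 + 6*4) = (13 + (2*(1/18) - 1*1/22))*(-5 + 24) = (13 + (⅑ - 1/22))*19 = (13 + 13/198)*19 = (2587/198)*19 = 49153/198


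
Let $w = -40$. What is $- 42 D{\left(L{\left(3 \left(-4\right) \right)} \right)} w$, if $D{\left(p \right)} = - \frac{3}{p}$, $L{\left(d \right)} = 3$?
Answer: $-1680$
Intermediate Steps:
$- 42 D{\left(L{\left(3 \left(-4\right) \right)} \right)} w = - 42 \left(- \frac{3}{3}\right) \left(-40\right) = - 42 \left(\left(-3\right) \frac{1}{3}\right) \left(-40\right) = \left(-42\right) \left(-1\right) \left(-40\right) = 42 \left(-40\right) = -1680$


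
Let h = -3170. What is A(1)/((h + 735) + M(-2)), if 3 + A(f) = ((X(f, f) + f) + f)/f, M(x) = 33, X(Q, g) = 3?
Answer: -1/1201 ≈ -0.00083264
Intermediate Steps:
A(f) = -3 + (3 + 2*f)/f (A(f) = -3 + ((3 + f) + f)/f = -3 + (3 + 2*f)/f)
A(1)/((h + 735) + M(-2)) = ((3 - 1*1)/1)/((-3170 + 735) + 33) = (1*(3 - 1))/(-2435 + 33) = (1*2)/(-2402) = 2*(-1/2402) = -1/1201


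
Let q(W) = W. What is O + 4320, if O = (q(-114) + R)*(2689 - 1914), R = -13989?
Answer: -10925505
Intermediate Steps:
O = -10929825 (O = (-114 - 13989)*(2689 - 1914) = -14103*775 = -10929825)
O + 4320 = -10929825 + 4320 = -10925505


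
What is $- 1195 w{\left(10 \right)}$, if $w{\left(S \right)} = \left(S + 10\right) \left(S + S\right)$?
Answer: $-478000$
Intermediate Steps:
$w{\left(S \right)} = 2 S \left(10 + S\right)$ ($w{\left(S \right)} = \left(10 + S\right) 2 S = 2 S \left(10 + S\right)$)
$- 1195 w{\left(10 \right)} = - 1195 \cdot 2 \cdot 10 \left(10 + 10\right) = - 1195 \cdot 2 \cdot 10 \cdot 20 = \left(-1195\right) 400 = -478000$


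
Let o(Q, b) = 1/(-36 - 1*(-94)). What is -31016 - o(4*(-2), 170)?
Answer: -1798929/58 ≈ -31016.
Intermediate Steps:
o(Q, b) = 1/58 (o(Q, b) = 1/(-36 + 94) = 1/58)
-31016 - o(4*(-2), 170) = -31016 - 1*1/58 = -31016 - 1/58 = -1798929/58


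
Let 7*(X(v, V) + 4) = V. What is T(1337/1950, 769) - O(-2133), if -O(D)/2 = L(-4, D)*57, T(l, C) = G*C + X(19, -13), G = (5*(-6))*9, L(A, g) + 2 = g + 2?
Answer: -3155585/7 ≈ -4.5080e+5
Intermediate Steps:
X(v, V) = -4 + V/7
L(A, g) = g (L(A, g) = -2 + (g + 2) = -2 + (2 + g) = g)
G = -270 (G = -30*9 = -270)
T(l, C) = -41/7 - 270*C (T(l, C) = -270*C + (-4 + (⅐)*(-13)) = -270*C + (-4 - 13/7) = -270*C - 41/7 = -41/7 - 270*C)
O(D) = -114*D (O(D) = -2*D*57 = -114*D)
T(1337/1950, 769) - O(-2133) = (-41/7 - 270*769) - (-114)*(-2133) = (-41/7 - 207630) - 1*243162 = -1453451/7 - 243162 = -3155585/7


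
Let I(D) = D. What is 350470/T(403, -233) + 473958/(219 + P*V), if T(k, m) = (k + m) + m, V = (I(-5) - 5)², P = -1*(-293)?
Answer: -1473666368/265671 ≈ -5547.0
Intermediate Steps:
P = 293
V = 100 (V = (-5 - 5)² = (-10)² = 100)
T(k, m) = k + 2*m
350470/T(403, -233) + 473958/(219 + P*V) = 350470/(403 + 2*(-233)) + 473958/(219 + 293*100) = 350470/(403 - 466) + 473958/(219 + 29300) = 350470/(-63) + 473958/29519 = 350470*(-1/63) + 473958*(1/29519) = -350470/63 + 473958/29519 = -1473666368/265671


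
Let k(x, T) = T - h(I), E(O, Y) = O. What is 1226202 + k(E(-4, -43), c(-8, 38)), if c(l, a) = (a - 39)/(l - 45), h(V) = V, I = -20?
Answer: 64989767/53 ≈ 1.2262e+6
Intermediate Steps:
c(l, a) = (-39 + a)/(-45 + l)
k(x, T) = 20 + T (k(x, T) = T - 1*(-20) = T + 20 = 20 + T)
1226202 + k(E(-4, -43), c(-8, 38)) = 1226202 + (20 + (-39 + 38)/(-45 - 8)) = 1226202 + (20 - 1/(-53)) = 1226202 + (20 - 1/53*(-1)) = 1226202 + (20 + 1/53) = 1226202 + 1061/53 = 64989767/53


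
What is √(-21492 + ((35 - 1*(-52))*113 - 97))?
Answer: I*√11758 ≈ 108.43*I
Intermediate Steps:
√(-21492 + ((35 - 1*(-52))*113 - 97)) = √(-21492 + ((35 + 52)*113 - 97)) = √(-21492 + (87*113 - 97)) = √(-21492 + (9831 - 97)) = √(-21492 + 9734) = √(-11758) = I*√11758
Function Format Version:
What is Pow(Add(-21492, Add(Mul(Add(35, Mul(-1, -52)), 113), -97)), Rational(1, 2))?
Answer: Mul(I, Pow(11758, Rational(1, 2))) ≈ Mul(108.43, I)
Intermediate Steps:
Pow(Add(-21492, Add(Mul(Add(35, Mul(-1, -52)), 113), -97)), Rational(1, 2)) = Pow(Add(-21492, Add(Mul(Add(35, 52), 113), -97)), Rational(1, 2)) = Pow(Add(-21492, Add(Mul(87, 113), -97)), Rational(1, 2)) = Pow(Add(-21492, Add(9831, -97)), Rational(1, 2)) = Pow(Add(-21492, 9734), Rational(1, 2)) = Pow(-11758, Rational(1, 2)) = Mul(I, Pow(11758, Rational(1, 2)))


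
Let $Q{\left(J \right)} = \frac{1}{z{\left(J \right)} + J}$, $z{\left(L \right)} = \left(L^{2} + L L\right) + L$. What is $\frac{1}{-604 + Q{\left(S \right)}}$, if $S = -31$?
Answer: $- \frac{1860}{1123439} \approx -0.0016556$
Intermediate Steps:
$z{\left(L \right)} = L + 2 L^{2}$ ($z{\left(L \right)} = \left(L^{2} + L^{2}\right) + L = 2 L^{2} + L = L + 2 L^{2}$)
$Q{\left(J \right)} = \frac{1}{J + J \left(1 + 2 J\right)}$ ($Q{\left(J \right)} = \frac{1}{J \left(1 + 2 J\right) + J} = \frac{1}{J + J \left(1 + 2 J\right)}$)
$\frac{1}{-604 + Q{\left(S \right)}} = \frac{1}{-604 + \frac{1}{2 \left(-31\right) \left(1 - 31\right)}} = \frac{1}{-604 + \frac{1}{2} \left(- \frac{1}{31}\right) \frac{1}{-30}} = \frac{1}{-604 + \frac{1}{2} \left(- \frac{1}{31}\right) \left(- \frac{1}{30}\right)} = \frac{1}{-604 + \frac{1}{1860}} = \frac{1}{- \frac{1123439}{1860}} = - \frac{1860}{1123439}$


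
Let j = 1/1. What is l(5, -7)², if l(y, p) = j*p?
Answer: 49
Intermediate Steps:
j = 1
l(y, p) = p (l(y, p) = 1*p = p)
l(5, -7)² = (-7)² = 49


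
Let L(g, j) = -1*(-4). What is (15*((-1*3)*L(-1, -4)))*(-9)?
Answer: 1620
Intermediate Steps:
L(g, j) = 4
(15*((-1*3)*L(-1, -4)))*(-9) = (15*(-1*3*4))*(-9) = (15*(-3*4))*(-9) = (15*(-12))*(-9) = -180*(-9) = 1620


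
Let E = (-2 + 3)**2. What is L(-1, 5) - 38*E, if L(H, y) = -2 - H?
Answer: -39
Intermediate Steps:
E = 1 (E = 1**2 = 1)
L(-1, 5) - 38*E = (-2 - 1*(-1)) - 38*1 = (-2 + 1) - 38 = -1 - 38 = -39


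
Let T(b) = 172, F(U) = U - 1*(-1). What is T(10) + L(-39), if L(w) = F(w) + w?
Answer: 95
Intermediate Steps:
F(U) = 1 + U (F(U) = U + 1 = 1 + U)
L(w) = 1 + 2*w (L(w) = (1 + w) + w = 1 + 2*w)
T(10) + L(-39) = 172 + (1 + 2*(-39)) = 172 + (1 - 78) = 172 - 77 = 95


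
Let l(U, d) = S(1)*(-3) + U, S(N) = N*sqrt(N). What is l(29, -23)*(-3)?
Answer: -78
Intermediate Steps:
S(N) = N**(3/2)
l(U, d) = -3 + U (l(U, d) = 1**(3/2)*(-3) + U = 1*(-3) + U = -3 + U)
l(29, -23)*(-3) = (-3 + 29)*(-3) = 26*(-3) = -78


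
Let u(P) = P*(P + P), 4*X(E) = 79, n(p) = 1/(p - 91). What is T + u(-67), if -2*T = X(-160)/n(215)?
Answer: 15507/2 ≈ 7753.5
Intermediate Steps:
n(p) = 1/(-91 + p)
X(E) = 79/4 (X(E) = (¼)*79 = 79/4)
u(P) = 2*P² (u(P) = P*(2*P) = 2*P²)
T = -2449/2 (T = -79/(8*(1/(-91 + 215))) = -79/(8*(1/124)) = -79/(8*1/124) = -79*124/8 = -½*2449 = -2449/2 ≈ -1224.5)
T + u(-67) = -2449/2 + 2*(-67)² = -2449/2 + 2*4489 = -2449/2 + 8978 = 15507/2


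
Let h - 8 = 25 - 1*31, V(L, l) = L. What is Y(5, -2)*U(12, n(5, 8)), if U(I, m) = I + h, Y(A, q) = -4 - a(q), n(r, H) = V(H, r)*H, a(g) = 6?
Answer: -140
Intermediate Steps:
h = 2 (h = 8 + (25 - 1*31) = 8 + (25 - 31) = 8 - 6 = 2)
n(r, H) = H² (n(r, H) = H*H = H²)
Y(A, q) = -10 (Y(A, q) = -4 - 1*6 = -4 - 6 = -10)
U(I, m) = 2 + I (U(I, m) = I + 2 = 2 + I)
Y(5, -2)*U(12, n(5, 8)) = -10*(2 + 12) = -10*14 = -140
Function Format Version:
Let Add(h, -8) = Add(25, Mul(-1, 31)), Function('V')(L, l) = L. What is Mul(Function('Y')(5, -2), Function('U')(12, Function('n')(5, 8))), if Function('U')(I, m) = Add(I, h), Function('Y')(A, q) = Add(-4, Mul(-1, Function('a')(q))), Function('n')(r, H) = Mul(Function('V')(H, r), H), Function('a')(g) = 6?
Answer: -140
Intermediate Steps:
h = 2 (h = Add(8, Add(25, Mul(-1, 31))) = Add(8, Add(25, -31)) = Add(8, -6) = 2)
Function('n')(r, H) = Pow(H, 2) (Function('n')(r, H) = Mul(H, H) = Pow(H, 2))
Function('Y')(A, q) = -10 (Function('Y')(A, q) = Add(-4, Mul(-1, 6)) = Add(-4, -6) = -10)
Function('U')(I, m) = Add(2, I) (Function('U')(I, m) = Add(I, 2) = Add(2, I))
Mul(Function('Y')(5, -2), Function('U')(12, Function('n')(5, 8))) = Mul(-10, Add(2, 12)) = Mul(-10, 14) = -140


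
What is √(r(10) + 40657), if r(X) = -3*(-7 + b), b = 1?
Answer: 5*√1627 ≈ 201.68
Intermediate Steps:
r(X) = 18 (r(X) = -3*(-7 + 1) = -3*(-6) = 18)
√(r(10) + 40657) = √(18 + 40657) = √40675 = 5*√1627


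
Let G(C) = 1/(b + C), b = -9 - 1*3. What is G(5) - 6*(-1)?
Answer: 41/7 ≈ 5.8571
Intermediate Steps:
b = -12 (b = -9 - 3 = -12)
G(C) = 1/(-12 + C)
G(5) - 6*(-1) = 1/(-12 + 5) - 6*(-1) = 1/(-7) - 1*(-6) = -⅐ + 6 = 41/7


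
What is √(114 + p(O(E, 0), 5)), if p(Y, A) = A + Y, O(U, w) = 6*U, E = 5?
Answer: √149 ≈ 12.207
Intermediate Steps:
√(114 + p(O(E, 0), 5)) = √(114 + (5 + 6*5)) = √(114 + (5 + 30)) = √(114 + 35) = √149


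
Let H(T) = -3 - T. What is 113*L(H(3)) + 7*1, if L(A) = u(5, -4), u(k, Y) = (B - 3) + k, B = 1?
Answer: 346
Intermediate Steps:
u(k, Y) = -2 + k (u(k, Y) = (1 - 3) + k = -2 + k)
L(A) = 3 (L(A) = -2 + 5 = 3)
113*L(H(3)) + 7*1 = 113*3 + 7*1 = 339 + 7 = 346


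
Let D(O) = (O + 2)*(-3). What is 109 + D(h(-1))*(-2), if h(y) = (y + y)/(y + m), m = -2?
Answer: 125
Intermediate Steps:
h(y) = 2*y/(-2 + y) (h(y) = (y + y)/(y - 2) = (2*y)/(-2 + y) = 2*y/(-2 + y))
D(O) = -6 - 3*O (D(O) = (2 + O)*(-3) = -6 - 3*O)
109 + D(h(-1))*(-2) = 109 + (-6 - 6*(-1)/(-2 - 1))*(-2) = 109 + (-6 - 6*(-1)/(-3))*(-2) = 109 + (-6 - 6*(-1)*(-1)/3)*(-2) = 109 + (-6 - 3*2/3)*(-2) = 109 + (-6 - 2)*(-2) = 109 - 8*(-2) = 109 + 16 = 125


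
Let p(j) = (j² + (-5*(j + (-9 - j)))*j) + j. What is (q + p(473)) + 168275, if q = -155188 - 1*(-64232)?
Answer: 322806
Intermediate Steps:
q = -90956 (q = -155188 + 64232 = -90956)
p(j) = j² + 46*j (p(j) = (j² + (-5*(-9))*j) + j = (j² + 45*j) + j = j² + 46*j)
(q + p(473)) + 168275 = (-90956 + 473*(46 + 473)) + 168275 = (-90956 + 473*519) + 168275 = (-90956 + 245487) + 168275 = 154531 + 168275 = 322806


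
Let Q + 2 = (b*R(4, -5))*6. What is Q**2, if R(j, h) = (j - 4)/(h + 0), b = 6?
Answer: 4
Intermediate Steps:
R(j, h) = (-4 + j)/h
Q = -2 (Q = -2 + (6*((-4 + 4)/(-5)))*6 = -2 + (6*(-1/5*0))*6 = -2 + (6*0)*6 = -2 + 0*6 = -2 + 0 = -2)
Q**2 = (-2)**2 = 4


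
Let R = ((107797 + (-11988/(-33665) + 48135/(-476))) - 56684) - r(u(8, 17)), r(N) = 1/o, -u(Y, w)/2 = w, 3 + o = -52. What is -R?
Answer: -8991926304771/176269940 ≈ -51012.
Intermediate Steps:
o = -55 (o = -3 - 52 = -55)
u(Y, w) = -2*w
r(N) = -1/55 (r(N) = 1/(-55) = -1/55)
R = 8991926304771/176269940 (R = ((107797 + (-11988/(-33665) + 48135/(-476))) - 56684) - 1*(-1/55) = ((107797 + (-11988*(-1/33665) + 48135*(-1/476))) - 56684) + 1/55 = ((107797 + (11988/33665 - 48135/476)) - 56684) + 1/55 = ((107797 - 1614758487/16024540) - 56684) + 1/55 = (1725782579893/16024540 - 56684) + 1/55 = 817447554533/16024540 + 1/55 = 8991926304771/176269940 ≈ 51012.)
-R = -1*8991926304771/176269940 = -8991926304771/176269940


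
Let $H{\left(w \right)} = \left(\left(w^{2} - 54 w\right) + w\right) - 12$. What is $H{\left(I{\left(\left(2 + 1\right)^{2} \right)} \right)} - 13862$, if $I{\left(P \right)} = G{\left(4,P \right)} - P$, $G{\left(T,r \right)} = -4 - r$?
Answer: $-12224$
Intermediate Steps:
$I{\left(P \right)} = -4 - 2 P$ ($I{\left(P \right)} = \left(-4 - P\right) - P = -4 - 2 P$)
$H{\left(w \right)} = -12 + w^{2} - 53 w$ ($H{\left(w \right)} = \left(w^{2} - 53 w\right) - 12 = -12 + w^{2} - 53 w$)
$H{\left(I{\left(\left(2 + 1\right)^{2} \right)} \right)} - 13862 = \left(-12 + \left(-4 - 2 \left(2 + 1\right)^{2}\right)^{2} - 53 \left(-4 - 2 \left(2 + 1\right)^{2}\right)\right) - 13862 = \left(-12 + \left(-4 - 2 \cdot 3^{2}\right)^{2} - 53 \left(-4 - 2 \cdot 3^{2}\right)\right) - 13862 = \left(-12 + \left(-4 - 18\right)^{2} - 53 \left(-4 - 18\right)\right) - 13862 = \left(-12 + \left(-22\right)^{2} - -1166\right) - 13862 = \left(-12 + 484 + 1166\right) - 13862 = 1638 - 13862 = -12224$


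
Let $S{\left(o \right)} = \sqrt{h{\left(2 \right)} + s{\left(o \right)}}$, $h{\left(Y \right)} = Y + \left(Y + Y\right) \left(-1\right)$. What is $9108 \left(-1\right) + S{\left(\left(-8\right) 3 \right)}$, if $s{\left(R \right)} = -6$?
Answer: $-9108 + 2 i \sqrt{2} \approx -9108.0 + 2.8284 i$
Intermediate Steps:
$h{\left(Y \right)} = - Y$ ($h{\left(Y \right)} = Y + 2 Y \left(-1\right) = Y - 2 Y = - Y$)
$S{\left(o \right)} = 2 i \sqrt{2}$ ($S{\left(o \right)} = \sqrt{\left(-1\right) 2 - 6} = \sqrt{-2 - 6} = \sqrt{-8} = 2 i \sqrt{2}$)
$9108 \left(-1\right) + S{\left(\left(-8\right) 3 \right)} = 9108 \left(-1\right) + 2 i \sqrt{2} = -9108 + 2 i \sqrt{2}$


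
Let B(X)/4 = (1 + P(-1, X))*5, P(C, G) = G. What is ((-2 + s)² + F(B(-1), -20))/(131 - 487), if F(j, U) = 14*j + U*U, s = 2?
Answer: -100/89 ≈ -1.1236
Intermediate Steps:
B(X) = 20 + 20*X (B(X) = 4*((1 + X)*5) = 4*(5 + 5*X) = 20 + 20*X)
F(j, U) = U² + 14*j (F(j, U) = 14*j + U² = U² + 14*j)
((-2 + s)² + F(B(-1), -20))/(131 - 487) = ((-2 + 2)² + ((-20)² + 14*(20 + 20*(-1))))/(131 - 487) = (0² + (400 + 14*(20 - 20)))/(-356) = (0 + (400 + 14*0))*(-1/356) = (0 + (400 + 0))*(-1/356) = (0 + 400)*(-1/356) = 400*(-1/356) = -100/89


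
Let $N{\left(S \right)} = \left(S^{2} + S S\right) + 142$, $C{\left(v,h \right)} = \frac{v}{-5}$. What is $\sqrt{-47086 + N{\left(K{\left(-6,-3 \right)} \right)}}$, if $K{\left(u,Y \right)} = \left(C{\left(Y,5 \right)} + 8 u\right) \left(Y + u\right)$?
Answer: $\frac{3 \sqrt{880642}}{5} \approx 563.05$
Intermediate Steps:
$C{\left(v,h \right)} = - \frac{v}{5}$ ($C{\left(v,h \right)} = v \left(- \frac{1}{5}\right) = - \frac{v}{5}$)
$K{\left(u,Y \right)} = \left(Y + u\right) \left(8 u - \frac{Y}{5}\right)$ ($K{\left(u,Y \right)} = \left(- \frac{Y}{5} + 8 u\right) \left(Y + u\right) = \left(8 u - \frac{Y}{5}\right) \left(Y + u\right) = \left(Y + u\right) \left(8 u - \frac{Y}{5}\right)$)
$N{\left(S \right)} = 142 + 2 S^{2}$ ($N{\left(S \right)} = \left(S^{2} + S^{2}\right) + 142 = 2 S^{2} + 142 = 142 + 2 S^{2}$)
$\sqrt{-47086 + N{\left(K{\left(-6,-3 \right)} \right)}} = \sqrt{-47086 + \left(142 + 2 \left(8 \left(-6\right)^{2} - \frac{\left(-3\right)^{2}}{5} + \frac{39}{5} \left(-3\right) \left(-6\right)\right)^{2}\right)} = \sqrt{-47086 + \left(142 + 2 \left(8 \cdot 36 - \frac{9}{5} + \frac{702}{5}\right)^{2}\right)} = \sqrt{-47086 + \left(142 + 2 \left(288 - \frac{9}{5} + \frac{702}{5}\right)^{2}\right)} = \sqrt{-47086 + \left(142 + 2 \left(\frac{2133}{5}\right)^{2}\right)} = \sqrt{-47086 + \left(142 + 2 \cdot \frac{4549689}{25}\right)} = \sqrt{-47086 + \left(142 + \frac{9099378}{25}\right)} = \sqrt{-47086 + \frac{9102928}{25}} = \sqrt{\frac{7925778}{25}} = \frac{3 \sqrt{880642}}{5}$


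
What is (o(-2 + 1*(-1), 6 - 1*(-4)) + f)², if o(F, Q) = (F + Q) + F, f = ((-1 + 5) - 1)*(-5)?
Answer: 121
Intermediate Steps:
f = -15 (f = (4 - 1)*(-5) = 3*(-5) = -15)
o(F, Q) = Q + 2*F
(o(-2 + 1*(-1), 6 - 1*(-4)) + f)² = (((6 - 1*(-4)) + 2*(-2 + 1*(-1))) - 15)² = (((6 + 4) + 2*(-2 - 1)) - 15)² = ((10 + 2*(-3)) - 15)² = ((10 - 6) - 15)² = (4 - 15)² = (-11)² = 121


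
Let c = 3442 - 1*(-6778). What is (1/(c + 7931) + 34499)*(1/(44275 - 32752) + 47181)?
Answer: 113479787426718800/69717991 ≈ 1.6277e+9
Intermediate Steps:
c = 10220 (c = 3442 + 6778 = 10220)
(1/(c + 7931) + 34499)*(1/(44275 - 32752) + 47181) = (1/(10220 + 7931) + 34499)*(1/(44275 - 32752) + 47181) = (1/18151 + 34499)*(1/11523 + 47181) = (626191350/18151)*(543666664/11523) = 113479787426718800/69717991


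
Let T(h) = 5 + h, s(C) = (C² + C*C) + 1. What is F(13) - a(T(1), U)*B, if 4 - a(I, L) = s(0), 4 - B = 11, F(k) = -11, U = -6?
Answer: 10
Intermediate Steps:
B = -7 (B = 4 - 1*11 = 4 - 11 = -7)
s(C) = 1 + 2*C² (s(C) = (C² + C²) + 1 = 2*C² + 1 = 1 + 2*C²)
a(I, L) = 3 (a(I, L) = 4 - (1 + 2*0²) = 4 - (1 + 2*0) = 4 - (1 + 0) = 4 - 1*1 = 4 - 1 = 3)
F(13) - a(T(1), U)*B = -11 - 3*(-7) = -11 - 1*(-21) = -11 + 21 = 10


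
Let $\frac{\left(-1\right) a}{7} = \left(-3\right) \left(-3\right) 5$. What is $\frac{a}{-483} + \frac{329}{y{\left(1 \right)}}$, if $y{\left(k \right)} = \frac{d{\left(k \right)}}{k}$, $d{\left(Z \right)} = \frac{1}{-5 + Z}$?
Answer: $- \frac{30253}{23} \approx -1315.3$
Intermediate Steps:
$a = -315$ ($a = - 7 \left(-3\right) \left(-3\right) 5 = - 7 \cdot 9 \cdot 5 = \left(-7\right) 45 = -315$)
$y{\left(k \right)} = \frac{1}{k \left(-5 + k\right)}$ ($y{\left(k \right)} = \frac{1}{\left(-5 + k\right) k} = \frac{1}{k \left(-5 + k\right)}$)
$\frac{a}{-483} + \frac{329}{y{\left(1 \right)}} = - \frac{315}{-483} + \frac{329}{1^{-1} \frac{1}{-5 + 1}} = \left(-315\right) \left(- \frac{1}{483}\right) + \frac{329}{1 \frac{1}{-4}} = \frac{15}{23} + \frac{329}{1 \left(- \frac{1}{4}\right)} = \frac{15}{23} + \frac{329}{- \frac{1}{4}} = \frac{15}{23} + 329 \left(-4\right) = \frac{15}{23} - 1316 = - \frac{30253}{23}$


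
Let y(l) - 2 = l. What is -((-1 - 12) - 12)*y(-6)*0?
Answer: 0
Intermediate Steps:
y(l) = 2 + l
-((-1 - 12) - 12)*y(-6)*0 = -((-1 - 12) - 12)*(2 - 6)*0 = -(-13 - 12)*(-4)*0 = -(-25*(-4))*0 = -100*0 = -1*0 = 0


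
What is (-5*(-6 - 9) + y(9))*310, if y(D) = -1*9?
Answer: 20460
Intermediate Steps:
y(D) = -9
(-5*(-6 - 9) + y(9))*310 = (-5*(-6 - 9) - 9)*310 = (-5*(-15) - 9)*310 = (75 - 9)*310 = 66*310 = 20460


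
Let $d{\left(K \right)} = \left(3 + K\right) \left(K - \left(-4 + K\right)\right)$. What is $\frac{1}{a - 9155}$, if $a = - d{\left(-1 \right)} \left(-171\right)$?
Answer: $- \frac{1}{7787} \approx -0.00012842$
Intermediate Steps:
$d{\left(K \right)} = 12 + 4 K$ ($d{\left(K \right)} = \left(3 + K\right) 4 = 12 + 4 K$)
$a = 1368$ ($a = - (12 + 4 \left(-1\right)) \left(-171\right) = - (12 - 4) \left(-171\right) = \left(-1\right) 8 \left(-171\right) = \left(-8\right) \left(-171\right) = 1368$)
$\frac{1}{a - 9155} = \frac{1}{1368 - 9155} = \frac{1}{-7787} = - \frac{1}{7787}$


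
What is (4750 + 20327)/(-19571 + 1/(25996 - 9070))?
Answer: -424453302/331258745 ≈ -1.2813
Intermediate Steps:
(4750 + 20327)/(-19571 + 1/(25996 - 9070)) = 25077/(-19571 + 1/16926) = 25077/(-331258745/16926) = 25077*(-16926/331258745) = -424453302/331258745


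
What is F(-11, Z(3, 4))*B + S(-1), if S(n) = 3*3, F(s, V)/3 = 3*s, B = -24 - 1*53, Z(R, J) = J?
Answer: 7632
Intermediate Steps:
B = -77 (B = -24 - 53 = -77)
F(s, V) = 9*s (F(s, V) = 3*(3*s) = 9*s)
S(n) = 9
F(-11, Z(3, 4))*B + S(-1) = (9*(-11))*(-77) + 9 = -99*(-77) + 9 = 7623 + 9 = 7632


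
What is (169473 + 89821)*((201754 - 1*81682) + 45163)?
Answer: 42844444090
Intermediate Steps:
(169473 + 89821)*((201754 - 1*81682) + 45163) = 259294*((201754 - 81682) + 45163) = 259294*(120072 + 45163) = 259294*165235 = 42844444090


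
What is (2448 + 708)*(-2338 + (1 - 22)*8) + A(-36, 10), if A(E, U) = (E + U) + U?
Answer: -7908952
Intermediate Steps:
A(E, U) = E + 2*U
(2448 + 708)*(-2338 + (1 - 22)*8) + A(-36, 10) = (2448 + 708)*(-2338 + (1 - 22)*8) + (-36 + 2*10) = 3156*(-2338 - 21*8) + (-36 + 20) = 3156*(-2338 - 168) - 16 = 3156*(-2506) - 16 = -7908936 - 16 = -7908952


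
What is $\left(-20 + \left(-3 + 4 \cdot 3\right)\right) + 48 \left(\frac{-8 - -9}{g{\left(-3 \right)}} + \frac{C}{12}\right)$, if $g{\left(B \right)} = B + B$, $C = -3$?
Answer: $-31$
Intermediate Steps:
$g{\left(B \right)} = 2 B$
$\left(-20 + \left(-3 + 4 \cdot 3\right)\right) + 48 \left(\frac{-8 - -9}{g{\left(-3 \right)}} + \frac{C}{12}\right) = \left(-20 + \left(-3 + 4 \cdot 3\right)\right) + 48 \left(\frac{-8 - -9}{2 \left(-3\right)} - \frac{3}{12}\right) = \left(-20 + \left(-3 + 12\right)\right) + 48 \left(\frac{-8 + 9}{-6} - \frac{1}{4}\right) = \left(-20 + 9\right) + 48 \left(1 \left(- \frac{1}{6}\right) - \frac{1}{4}\right) = -11 + 48 \left(- \frac{1}{6} - \frac{1}{4}\right) = -11 + 48 \left(- \frac{5}{12}\right) = -11 - 20 = -31$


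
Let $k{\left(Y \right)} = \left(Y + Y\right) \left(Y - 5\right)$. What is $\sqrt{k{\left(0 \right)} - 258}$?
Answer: $i \sqrt{258} \approx 16.062 i$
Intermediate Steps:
$k{\left(Y \right)} = 2 Y \left(-5 + Y\right)$
$\sqrt{k{\left(0 \right)} - 258} = \sqrt{2 \cdot 0 \left(-5 + 0\right) - 258} = \sqrt{2 \cdot 0 \left(-5\right) - 258} = \sqrt{0 - 258} = \sqrt{-258} = i \sqrt{258}$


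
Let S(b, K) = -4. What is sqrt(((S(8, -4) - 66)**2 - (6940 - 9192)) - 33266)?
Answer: I*sqrt(26114) ≈ 161.6*I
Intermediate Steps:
sqrt(((S(8, -4) - 66)**2 - (6940 - 9192)) - 33266) = sqrt(((-4 - 66)**2 - (6940 - 9192)) - 33266) = sqrt(((-70)**2 - 1*(-2252)) - 33266) = sqrt((4900 + 2252) - 33266) = sqrt(7152 - 33266) = sqrt(-26114) = I*sqrt(26114)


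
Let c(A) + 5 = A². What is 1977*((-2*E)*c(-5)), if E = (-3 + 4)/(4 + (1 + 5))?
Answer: -7908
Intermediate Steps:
E = ⅒ (E = 1/(4 + 6) = 1/10 = 1*(⅒) = ⅒ ≈ 0.10000)
c(A) = -5 + A²
1977*((-2*E)*c(-5)) = 1977*((-2*⅒)*(-5 + (-5)²)) = 1977*(-(-5 + 25)/5) = 1977*(-⅕*20) = 1977*(-4) = -7908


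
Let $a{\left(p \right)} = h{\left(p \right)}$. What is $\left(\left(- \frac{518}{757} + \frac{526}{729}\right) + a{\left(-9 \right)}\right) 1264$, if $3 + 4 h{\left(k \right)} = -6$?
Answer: $- \frac{1543482092}{551853} \approx -2796.9$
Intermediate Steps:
$h{\left(k \right)} = - \frac{9}{4}$ ($h{\left(k \right)} = - \frac{3}{4} + \frac{1}{4} \left(-6\right) = - \frac{3}{4} - \frac{3}{2} = - \frac{9}{4}$)
$a{\left(p \right)} = - \frac{9}{4}$
$\left(\left(- \frac{518}{757} + \frac{526}{729}\right) + a{\left(-9 \right)}\right) 1264 = \left(\left(- \frac{518}{757} + \frac{526}{729}\right) - \frac{9}{4}\right) 1264 = \left(\frac{20560}{551853} - \frac{9}{4}\right) 1264 = \left(- \frac{4884437}{2207412}\right) 1264 = - \frac{1543482092}{551853}$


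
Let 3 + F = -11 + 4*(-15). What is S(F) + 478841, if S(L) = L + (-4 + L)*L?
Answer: 484539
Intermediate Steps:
F = -74 (F = -3 + (-11 + 4*(-15)) = -3 + (-11 - 60) = -3 - 71 = -74)
S(L) = L + L*(-4 + L)
S(F) + 478841 = -74*(-3 - 74) + 478841 = -74*(-77) + 478841 = 5698 + 478841 = 484539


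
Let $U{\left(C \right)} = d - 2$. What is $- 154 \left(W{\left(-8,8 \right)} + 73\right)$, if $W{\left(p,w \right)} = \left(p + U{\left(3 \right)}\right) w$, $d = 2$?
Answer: $-1386$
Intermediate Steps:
$U{\left(C \right)} = 0$ ($U{\left(C \right)} = 2 - 2 = 0$)
$W{\left(p,w \right)} = p w$ ($W{\left(p,w \right)} = \left(p + 0\right) w = p w$)
$- 154 \left(W{\left(-8,8 \right)} + 73\right) = - 154 \left(\left(-8\right) 8 + 73\right) = - 154 \left(-64 + 73\right) = \left(-154\right) 9 = -1386$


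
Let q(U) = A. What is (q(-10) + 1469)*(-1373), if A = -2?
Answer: -2014191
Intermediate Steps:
q(U) = -2
(q(-10) + 1469)*(-1373) = (-2 + 1469)*(-1373) = 1467*(-1373) = -2014191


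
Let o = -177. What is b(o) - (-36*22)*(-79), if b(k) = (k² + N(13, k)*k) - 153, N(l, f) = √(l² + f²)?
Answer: -31392 - 177*√31498 ≈ -62805.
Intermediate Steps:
N(l, f) = √(f² + l²)
b(k) = -153 + k² + k*√(169 + k²) (b(k) = (k² + √(k² + 13²)*k) - 153 = (k² + √(k² + 169)*k) - 153 = (k² + √(169 + k²)*k) - 153 = (k² + k*√(169 + k²)) - 153 = -153 + k² + k*√(169 + k²))
b(o) - (-36*22)*(-79) = (-153 + (-177)² - 177*√(169 + (-177)²)) - (-36*22)*(-79) = (-153 + 31329 - 177*√(169 + 31329)) - (-792)*(-79) = (-153 + 31329 - 177*√31498) - 1*62568 = (31176 - 177*√31498) - 62568 = -31392 - 177*√31498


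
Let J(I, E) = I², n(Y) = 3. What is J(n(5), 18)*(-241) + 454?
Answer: -1715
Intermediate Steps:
J(n(5), 18)*(-241) + 454 = 3²*(-241) + 454 = 9*(-241) + 454 = -2169 + 454 = -1715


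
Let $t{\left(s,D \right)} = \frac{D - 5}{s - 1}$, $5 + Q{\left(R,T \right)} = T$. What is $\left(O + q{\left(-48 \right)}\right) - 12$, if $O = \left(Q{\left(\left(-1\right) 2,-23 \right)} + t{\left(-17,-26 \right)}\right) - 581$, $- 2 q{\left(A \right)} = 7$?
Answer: $- \frac{5605}{9} \approx -622.78$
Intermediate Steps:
$q{\left(A \right)} = - \frac{7}{2}$ ($q{\left(A \right)} = \left(- \frac{1}{2}\right) 7 = - \frac{7}{2}$)
$Q{\left(R,T \right)} = -5 + T$
$t{\left(s,D \right)} = \frac{-5 + D}{-1 + s}$
$O = - \frac{10931}{18}$ ($O = \left(\left(-5 - 23\right) + \frac{-5 - 26}{-1 - 17}\right) - 581 = \left(-28 + \frac{1}{-18} \left(-31\right)\right) - 581 = \left(-28 - - \frac{31}{18}\right) - 581 = \left(-28 + \frac{31}{18}\right) - 581 = - \frac{473}{18} - 581 = - \frac{10931}{18} \approx -607.28$)
$\left(O + q{\left(-48 \right)}\right) - 12 = \left(- \frac{10931}{18} - \frac{7}{2}\right) - 12 = - \frac{5497}{9} - 12 = - \frac{5605}{9}$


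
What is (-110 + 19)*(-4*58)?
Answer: 21112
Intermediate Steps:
(-110 + 19)*(-4*58) = -91*(-232) = 21112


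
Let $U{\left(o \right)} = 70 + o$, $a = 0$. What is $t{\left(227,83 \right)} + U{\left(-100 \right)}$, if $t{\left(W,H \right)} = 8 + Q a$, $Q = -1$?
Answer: $-22$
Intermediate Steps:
$t{\left(W,H \right)} = 8$ ($t{\left(W,H \right)} = 8 - 0 = 8 + 0 = 8$)
$t{\left(227,83 \right)} + U{\left(-100 \right)} = 8 + \left(70 - 100\right) = 8 - 30 = -22$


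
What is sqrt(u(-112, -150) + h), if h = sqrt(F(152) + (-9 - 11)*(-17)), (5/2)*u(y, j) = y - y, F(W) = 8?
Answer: sqrt(2)*87**(1/4) ≈ 4.3191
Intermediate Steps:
u(y, j) = 0 (u(y, j) = 2*(y - y)/5 = (2/5)*0 = 0)
h = 2*sqrt(87) (h = sqrt(8 + (-9 - 11)*(-17)) = sqrt(8 - 20*(-17)) = sqrt(8 + 340) = sqrt(348) = 2*sqrt(87) ≈ 18.655)
sqrt(u(-112, -150) + h) = sqrt(0 + 2*sqrt(87)) = sqrt(2*sqrt(87)) = sqrt(2)*87**(1/4)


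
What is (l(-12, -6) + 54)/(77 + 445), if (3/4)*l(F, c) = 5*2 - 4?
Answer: 31/261 ≈ 0.11877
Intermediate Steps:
l(F, c) = 8 (l(F, c) = 4*(5*2 - 4)/3 = 4*(10 - 4)/3 = (4/3)*6 = 8)
(l(-12, -6) + 54)/(77 + 445) = (8 + 54)/(77 + 445) = 62/522 = 62*(1/522) = 31/261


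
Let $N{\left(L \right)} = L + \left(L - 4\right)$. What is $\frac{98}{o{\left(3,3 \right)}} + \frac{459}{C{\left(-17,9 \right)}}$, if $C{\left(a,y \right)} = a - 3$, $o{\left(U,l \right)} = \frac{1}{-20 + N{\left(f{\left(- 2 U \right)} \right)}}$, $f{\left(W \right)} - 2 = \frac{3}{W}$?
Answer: $- \frac{41619}{20} \approx -2080.9$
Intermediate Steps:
$f{\left(W \right)} = 2 + \frac{3}{W}$
$N{\left(L \right)} = -4 + 2 L$ ($N{\left(L \right)} = L + \left(-4 + L\right) = -4 + 2 L$)
$o{\left(U,l \right)} = \frac{1}{-20 - \frac{3}{U}}$ ($o{\left(U,l \right)} = \frac{1}{-20 + \left(-4 + 2 \left(2 + \frac{3}{\left(-2\right) U}\right)\right)} = \frac{1}{-20 + \left(-4 + 2 \left(2 + 3 \left(- \frac{1}{2 U}\right)\right)\right)} = \frac{1}{-20 + \left(-4 + 2 \left(2 - \frac{3}{2 U}\right)\right)} = \frac{1}{-20 + \left(-4 + \left(4 - \frac{3}{U}\right)\right)} = \frac{1}{-20 - \frac{3}{U}}$)
$C{\left(a,y \right)} = -3 + a$
$\frac{98}{o{\left(3,3 \right)}} + \frac{459}{C{\left(-17,9 \right)}} = \frac{98}{3 \frac{1}{-3 - 60}} + \frac{459}{-3 - 17} = \frac{98}{3 \frac{1}{-3 - 60}} + \frac{459}{-20} = \frac{98}{3 \frac{1}{-63}} + 459 \left(- \frac{1}{20}\right) = \frac{98}{3 \left(- \frac{1}{63}\right)} - \frac{459}{20} = \frac{98}{- \frac{1}{21}} - \frac{459}{20} = 98 \left(-21\right) - \frac{459}{20} = -2058 - \frac{459}{20} = - \frac{41619}{20}$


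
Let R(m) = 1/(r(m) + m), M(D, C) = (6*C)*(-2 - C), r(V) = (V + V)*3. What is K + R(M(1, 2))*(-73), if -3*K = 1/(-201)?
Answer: 14785/67536 ≈ 0.21892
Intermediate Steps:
r(V) = 6*V (r(V) = (2*V)*3 = 6*V)
M(D, C) = 6*C*(-2 - C)
K = 1/603 (K = -⅓/(-201) = -⅓*(-1/201) = 1/603 ≈ 0.0016584)
R(m) = 1/(7*m) (R(m) = 1/(6*m + m) = 1/(7*m))
K + R(M(1, 2))*(-73) = 1/603 + (1/(7*((-6*2*(2 + 2)))))*(-73) = 1/603 + (1/(7*((-6*2*4))))*(-73) = 1/603 + ((⅐)/(-48))*(-73) = 1/603 + ((⅐)*(-1/48))*(-73) = 1/603 - 1/336*(-73) = 1/603 + 73/336 = 14785/67536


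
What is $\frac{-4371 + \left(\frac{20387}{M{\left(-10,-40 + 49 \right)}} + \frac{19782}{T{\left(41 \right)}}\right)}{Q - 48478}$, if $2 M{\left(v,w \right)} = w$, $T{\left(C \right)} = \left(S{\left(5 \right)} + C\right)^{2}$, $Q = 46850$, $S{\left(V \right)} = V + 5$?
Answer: $- \frac{434497}{4234428} \approx -0.10261$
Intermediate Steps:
$S{\left(V \right)} = 5 + V$
$T{\left(C \right)} = \left(10 + C\right)^{2}$ ($T{\left(C \right)} = \left(\left(5 + 5\right) + C\right)^{2} = \left(10 + C\right)^{2}$)
$M{\left(v,w \right)} = \frac{w}{2}$
$\frac{-4371 + \left(\frac{20387}{M{\left(-10,-40 + 49 \right)}} + \frac{19782}{T{\left(41 \right)}}\right)}{Q - 48478} = \frac{-4371 + \left(\frac{20387}{\frac{1}{2} \left(-40 + 49\right)} + \frac{19782}{\left(10 + 41\right)^{2}}\right)}{46850 - 48478} = \frac{-4371 + \left(\frac{20387}{\frac{1}{2} \cdot 9} + \frac{19782}{51^{2}}\right)}{-1628} = \left(-4371 + \left(\frac{20387}{\frac{9}{2}} + \frac{19782}{2601}\right)\right) \left(- \frac{1}{1628}\right) = \left(-4371 + \left(20387 \cdot \frac{2}{9} + 19782 \cdot \frac{1}{2601}\right)\right) \left(- \frac{1}{1628}\right) = \left(-4371 + \left(\frac{40774}{9} + \frac{2198}{289}\right)\right) \left(- \frac{1}{1628}\right) = \left(-4371 + \frac{11803468}{2601}\right) \left(- \frac{1}{1628}\right) = \frac{434497}{2601} \left(- \frac{1}{1628}\right) = - \frac{434497}{4234428}$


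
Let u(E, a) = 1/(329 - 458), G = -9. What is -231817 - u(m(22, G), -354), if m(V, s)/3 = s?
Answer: -29904392/129 ≈ -2.3182e+5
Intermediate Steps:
m(V, s) = 3*s
u(E, a) = -1/129 (u(E, a) = 1/(-129) = -1/129)
-231817 - u(m(22, G), -354) = -231817 - 1*(-1/129) = -231817 + 1/129 = -29904392/129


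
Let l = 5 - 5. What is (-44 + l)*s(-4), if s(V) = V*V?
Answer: -704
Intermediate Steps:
s(V) = V**2
l = 0
(-44 + l)*s(-4) = (-44 + 0)*(-4)**2 = -44*16 = -704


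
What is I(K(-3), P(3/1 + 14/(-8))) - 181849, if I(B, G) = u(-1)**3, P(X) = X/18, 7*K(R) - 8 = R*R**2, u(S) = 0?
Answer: -181849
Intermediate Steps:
K(R) = 8/7 + R**3/7 (K(R) = 8/7 + (R*R**2)/7 = 8/7 + R**3/7)
P(X) = X/18 (P(X) = X*(1/18) = X/18)
I(B, G) = 0 (I(B, G) = 0**3 = 0)
I(K(-3), P(3/1 + 14/(-8))) - 181849 = 0 - 181849 = -181849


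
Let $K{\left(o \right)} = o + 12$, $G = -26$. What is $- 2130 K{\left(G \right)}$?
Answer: $29820$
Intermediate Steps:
$K{\left(o \right)} = 12 + o$
$- 2130 K{\left(G \right)} = - 2130 \left(12 - 26\right) = \left(-2130\right) \left(-14\right) = 29820$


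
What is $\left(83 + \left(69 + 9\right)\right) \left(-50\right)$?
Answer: $-8050$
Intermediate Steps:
$\left(83 + \left(69 + 9\right)\right) \left(-50\right) = \left(83 + 78\right) \left(-50\right) = 161 \left(-50\right) = -8050$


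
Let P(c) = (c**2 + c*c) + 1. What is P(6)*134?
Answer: 9782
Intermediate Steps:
P(c) = 1 + 2*c**2 (P(c) = (c**2 + c**2) + 1 = 2*c**2 + 1 = 1 + 2*c**2)
P(6)*134 = (1 + 2*6**2)*134 = (1 + 2*36)*134 = (1 + 72)*134 = 73*134 = 9782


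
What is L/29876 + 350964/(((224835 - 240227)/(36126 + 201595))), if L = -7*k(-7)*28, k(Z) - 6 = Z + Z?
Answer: -22255355888999/4105816 ≈ -5.4204e+6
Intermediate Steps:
k(Z) = 6 + 2*Z (k(Z) = 6 + (Z + Z) = 6 + 2*Z)
L = 1568 (L = -7*(6 + 2*(-7))*28 = -7*(6 - 14)*28 = -7*(-8)*28 = 56*28 = 1568)
L/29876 + 350964/(((224835 - 240227)/(36126 + 201595))) = 1568/29876 + 350964/(((224835 - 240227)/(36126 + 201595))) = 1568*(1/29876) + 350964/((-15392/237721)) = 56/1067 + 350964/((-15392*1/237721)) = 56/1067 + 350964/(-15392/237721) = 56/1067 + 350964*(-237721/15392) = 56/1067 - 20857878261/3848 = -22255355888999/4105816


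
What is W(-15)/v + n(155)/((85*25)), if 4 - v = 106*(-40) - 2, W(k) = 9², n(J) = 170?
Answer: 10517/106150 ≈ 0.099077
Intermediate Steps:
W(k) = 81
v = 4246 (v = 4 - (106*(-40) - 2) = 4 - (-4240 - 2) = 4 - 1*(-4242) = 4 + 4242 = 4246)
W(-15)/v + n(155)/((85*25)) = 81/4246 + 170/((85*25)) = 81*(1/4246) + 170/2125 = 81/4246 + 170*(1/2125) = 81/4246 + 2/25 = 10517/106150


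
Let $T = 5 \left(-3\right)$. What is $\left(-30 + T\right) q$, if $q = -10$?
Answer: $450$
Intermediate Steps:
$T = -15$
$\left(-30 + T\right) q = \left(-30 - 15\right) \left(-10\right) = \left(-45\right) \left(-10\right) = 450$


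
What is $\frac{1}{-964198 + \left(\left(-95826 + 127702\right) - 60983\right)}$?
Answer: $- \frac{1}{993305} \approx -1.0067 \cdot 10^{-6}$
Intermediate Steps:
$\frac{1}{-964198 + \left(\left(-95826 + 127702\right) - 60983\right)} = \frac{1}{-964198 + \left(31876 - 60983\right)} = \frac{1}{-964198 - 29107} = \frac{1}{-993305} = - \frac{1}{993305}$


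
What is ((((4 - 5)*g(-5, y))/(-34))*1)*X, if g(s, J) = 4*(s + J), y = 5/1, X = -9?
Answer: 0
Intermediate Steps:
y = 5 (y = 5*1 = 5)
g(s, J) = 4*J + 4*s (g(s, J) = 4*(J + s) = 4*J + 4*s)
((((4 - 5)*g(-5, y))/(-34))*1)*X = ((((4 - 5)*(4*5 + 4*(-5)))/(-34))*1)*(-9) = ((-(20 - 20)*(-1/34))*1)*(-9) = ((-1*0*(-1/34))*1)*(-9) = ((0*(-1/34))*1)*(-9) = (0*1)*(-9) = 0*(-9) = 0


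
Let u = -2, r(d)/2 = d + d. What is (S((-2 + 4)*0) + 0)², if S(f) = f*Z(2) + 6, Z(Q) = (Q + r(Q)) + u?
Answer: 36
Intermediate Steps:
r(d) = 4*d (r(d) = 2*(d + d) = 2*(2*d) = 4*d)
Z(Q) = -2 + 5*Q (Z(Q) = (Q + 4*Q) - 2 = 5*Q - 2 = -2 + 5*Q)
S(f) = 6 + 8*f (S(f) = f*(-2 + 5*2) + 6 = f*(-2 + 10) + 6 = f*8 + 6 = 8*f + 6 = 6 + 8*f)
(S((-2 + 4)*0) + 0)² = ((6 + 8*((-2 + 4)*0)) + 0)² = ((6 + 8*(2*0)) + 0)² = ((6 + 8*0) + 0)² = ((6 + 0) + 0)² = (6 + 0)² = 6² = 36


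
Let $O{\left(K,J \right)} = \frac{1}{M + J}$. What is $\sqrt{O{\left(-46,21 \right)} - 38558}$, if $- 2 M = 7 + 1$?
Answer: $\frac{i \sqrt{11143245}}{17} \approx 196.36 i$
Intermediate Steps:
$M = -4$ ($M = - \frac{7 + 1}{2} = \left(- \frac{1}{2}\right) 8 = -4$)
$O{\left(K,J \right)} = \frac{1}{-4 + J}$
$\sqrt{O{\left(-46,21 \right)} - 38558} = \sqrt{\frac{1}{-4 + 21} - 38558} = \sqrt{\frac{1}{17} - 38558} = \sqrt{- \frac{655485}{17}} = \frac{i \sqrt{11143245}}{17}$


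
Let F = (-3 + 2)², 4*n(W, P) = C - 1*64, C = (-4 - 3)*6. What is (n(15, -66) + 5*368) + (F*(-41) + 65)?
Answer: 3675/2 ≈ 1837.5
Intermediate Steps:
C = -42 (C = -7*6 = -42)
n(W, P) = -53/2 (n(W, P) = (-42 - 1*64)/4 = (-42 - 64)/4 = (¼)*(-106) = -53/2)
F = 1 (F = (-1)² = 1)
(n(15, -66) + 5*368) + (F*(-41) + 65) = (-53/2 + 5*368) + (1*(-41) + 65) = (-53/2 + 1840) + (-41 + 65) = 3627/2 + 24 = 3675/2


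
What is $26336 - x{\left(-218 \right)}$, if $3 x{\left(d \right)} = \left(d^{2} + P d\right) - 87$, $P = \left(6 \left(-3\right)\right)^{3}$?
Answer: $- \frac{1239805}{3} \approx -4.1327 \cdot 10^{5}$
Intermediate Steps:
$P = -5832$ ($P = \left(-18\right)^{3} = -5832$)
$x{\left(d \right)} = -29 - 1944 d + \frac{d^{2}}{3}$ ($x{\left(d \right)} = \frac{\left(d^{2} - 5832 d\right) - 87}{3} = \frac{-87 + d^{2} - 5832 d}{3} = -29 - 1944 d + \frac{d^{2}}{3}$)
$26336 - x{\left(-218 \right)} = 26336 - \left(-29 - -423792 + \frac{\left(-218\right)^{2}}{3}\right) = 26336 - \left(-29 + 423792 + \frac{1}{3} \cdot 47524\right) = 26336 - \left(-29 + 423792 + \frac{47524}{3}\right) = 26336 - \frac{1318813}{3} = - \frac{1239805}{3}$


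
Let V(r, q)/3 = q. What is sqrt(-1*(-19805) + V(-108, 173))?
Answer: 2*sqrt(5081) ≈ 142.56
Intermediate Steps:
V(r, q) = 3*q
sqrt(-1*(-19805) + V(-108, 173)) = sqrt(-1*(-19805) + 3*173) = sqrt(19805 + 519) = sqrt(20324) = 2*sqrt(5081)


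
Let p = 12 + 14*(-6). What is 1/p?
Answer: -1/72 ≈ -0.013889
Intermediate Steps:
p = -72 (p = 12 - 84 = -72)
1/p = 1/(-72) = -1/72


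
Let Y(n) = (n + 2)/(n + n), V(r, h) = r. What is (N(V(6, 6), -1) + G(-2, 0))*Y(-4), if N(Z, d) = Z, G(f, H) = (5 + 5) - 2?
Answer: 7/2 ≈ 3.5000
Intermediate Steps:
G(f, H) = 8 (G(f, H) = 10 - 2 = 8)
Y(n) = (2 + n)/(2*n) (Y(n) = (2 + n)/((2*n)) = (2 + n)*(1/(2*n)) = (2 + n)/(2*n))
(N(V(6, 6), -1) + G(-2, 0))*Y(-4) = (6 + 8)*((½)*(2 - 4)/(-4)) = 14*((½)*(-¼)*(-2)) = 14*(¼) = 7/2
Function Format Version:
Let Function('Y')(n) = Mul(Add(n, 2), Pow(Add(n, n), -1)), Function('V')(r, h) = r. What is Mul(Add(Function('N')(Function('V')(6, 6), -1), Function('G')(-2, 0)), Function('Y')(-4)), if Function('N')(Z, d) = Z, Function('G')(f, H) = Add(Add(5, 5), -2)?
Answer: Rational(7, 2) ≈ 3.5000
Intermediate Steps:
Function('G')(f, H) = 8 (Function('G')(f, H) = Add(10, -2) = 8)
Function('Y')(n) = Mul(Rational(1, 2), Pow(n, -1), Add(2, n)) (Function('Y')(n) = Mul(Add(2, n), Pow(Mul(2, n), -1)) = Mul(Add(2, n), Mul(Rational(1, 2), Pow(n, -1))) = Mul(Rational(1, 2), Pow(n, -1), Add(2, n)))
Mul(Add(Function('N')(Function('V')(6, 6), -1), Function('G')(-2, 0)), Function('Y')(-4)) = Mul(Add(6, 8), Mul(Rational(1, 2), Pow(-4, -1), Add(2, -4))) = Mul(14, Mul(Rational(1, 2), Rational(-1, 4), -2)) = Mul(14, Rational(1, 4)) = Rational(7, 2)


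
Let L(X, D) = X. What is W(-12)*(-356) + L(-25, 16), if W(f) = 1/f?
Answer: 14/3 ≈ 4.6667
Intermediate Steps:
W(-12)*(-356) + L(-25, 16) = -356/(-12) - 25 = -1/12*(-356) - 25 = 89/3 - 25 = 14/3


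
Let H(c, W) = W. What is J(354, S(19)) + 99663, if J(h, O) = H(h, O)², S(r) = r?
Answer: 100024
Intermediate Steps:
J(h, O) = O²
J(354, S(19)) + 99663 = 19² + 99663 = 361 + 99663 = 100024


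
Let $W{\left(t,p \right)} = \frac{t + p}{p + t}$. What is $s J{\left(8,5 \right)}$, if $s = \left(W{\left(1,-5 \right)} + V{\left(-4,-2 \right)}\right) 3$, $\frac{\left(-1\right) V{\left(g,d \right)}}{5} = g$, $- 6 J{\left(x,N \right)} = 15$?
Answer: $- \frac{315}{2} \approx -157.5$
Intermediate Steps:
$W{\left(t,p \right)} = 1$ ($W{\left(t,p \right)} = \frac{p + t}{p + t} = 1$)
$J{\left(x,N \right)} = - \frac{5}{2}$ ($J{\left(x,N \right)} = \left(- \frac{1}{6}\right) 15 = - \frac{5}{2}$)
$V{\left(g,d \right)} = - 5 g$
$s = 63$ ($s = \left(1 - -20\right) 3 = \left(1 + 20\right) 3 = 21 \cdot 3 = 63$)
$s J{\left(8,5 \right)} = 63 \left(- \frac{5}{2}\right) = - \frac{315}{2}$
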